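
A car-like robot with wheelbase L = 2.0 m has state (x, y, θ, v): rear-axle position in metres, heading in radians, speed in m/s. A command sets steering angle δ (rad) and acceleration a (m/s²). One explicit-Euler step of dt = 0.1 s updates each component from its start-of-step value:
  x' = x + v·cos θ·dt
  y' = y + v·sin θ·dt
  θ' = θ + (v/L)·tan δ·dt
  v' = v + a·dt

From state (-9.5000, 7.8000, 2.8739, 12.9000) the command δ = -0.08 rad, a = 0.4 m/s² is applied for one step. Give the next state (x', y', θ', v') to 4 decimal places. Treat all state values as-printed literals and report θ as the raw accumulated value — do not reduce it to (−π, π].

x' = -9.5000 + 12.9000·cos(2.8739)·0.1 = -10.7441
y' = 7.8000 + 12.9000·sin(2.8739)·0.1 = 8.1412
θ' = 2.8739 + (12.9000/2.0)·tan(-0.08)·0.1 = 2.8222
v' = 12.9000 + 0.4000·0.1 = 12.9400

(-10.7441, 8.1412, 2.8222, 12.9400)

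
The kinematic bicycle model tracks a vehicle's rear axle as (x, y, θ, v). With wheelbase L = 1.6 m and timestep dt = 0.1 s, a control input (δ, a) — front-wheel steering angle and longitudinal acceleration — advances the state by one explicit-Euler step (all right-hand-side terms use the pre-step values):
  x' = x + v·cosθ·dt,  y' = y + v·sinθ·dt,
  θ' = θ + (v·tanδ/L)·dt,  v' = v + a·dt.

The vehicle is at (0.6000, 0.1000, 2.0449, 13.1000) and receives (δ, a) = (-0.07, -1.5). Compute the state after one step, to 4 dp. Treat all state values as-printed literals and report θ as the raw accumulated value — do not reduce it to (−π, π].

x' = 0.6000 + 13.1000·cos(2.0449)·0.1 = 0.0019
y' = 0.1000 + 13.1000·sin(2.0449)·0.1 = 1.2655
θ' = 2.0449 + (13.1000/1.6)·tan(-0.07)·0.1 = 1.9875
v' = 13.1000 − 1.5000·0.1 = 12.9500

(0.0019, 1.2655, 1.9875, 12.9500)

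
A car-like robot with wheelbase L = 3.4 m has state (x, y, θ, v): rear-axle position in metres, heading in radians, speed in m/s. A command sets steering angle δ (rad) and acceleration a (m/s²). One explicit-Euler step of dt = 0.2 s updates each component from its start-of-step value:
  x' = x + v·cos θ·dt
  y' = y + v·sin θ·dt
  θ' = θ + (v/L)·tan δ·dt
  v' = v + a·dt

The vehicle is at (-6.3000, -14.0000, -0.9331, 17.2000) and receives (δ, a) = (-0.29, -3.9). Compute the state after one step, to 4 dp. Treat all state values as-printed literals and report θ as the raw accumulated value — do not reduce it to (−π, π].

x' = -6.3000 + 17.2000·cos(-0.9331)·0.2 = -4.2520
y' = -14.0000 + 17.2000·sin(-0.9331)·0.2 = -16.7639
θ' = -0.9331 + (17.2000/3.4)·tan(-0.29)·0.2 = -1.2350
v' = 17.2000 − 3.9000·0.2 = 16.4200

(-4.2520, -16.7639, -1.2350, 16.4200)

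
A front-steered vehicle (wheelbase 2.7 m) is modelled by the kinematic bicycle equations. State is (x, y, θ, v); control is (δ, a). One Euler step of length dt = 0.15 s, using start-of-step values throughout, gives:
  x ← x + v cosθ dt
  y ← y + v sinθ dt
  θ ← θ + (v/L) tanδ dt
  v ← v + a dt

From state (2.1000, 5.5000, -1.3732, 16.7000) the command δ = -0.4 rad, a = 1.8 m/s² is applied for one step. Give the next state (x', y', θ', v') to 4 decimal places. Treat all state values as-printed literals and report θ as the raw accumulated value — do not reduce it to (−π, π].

(2.5918, 3.0437, -1.7655, 16.9700)

x' = 2.1000 + 16.7000·cos(-1.3732)·0.15 = 2.5918
y' = 5.5000 + 16.7000·sin(-1.3732)·0.15 = 3.0437
θ' = -1.3732 + (16.7000/2.7)·tan(-0.4)·0.15 = -1.7655
v' = 16.7000 + 1.8000·0.15 = 16.9700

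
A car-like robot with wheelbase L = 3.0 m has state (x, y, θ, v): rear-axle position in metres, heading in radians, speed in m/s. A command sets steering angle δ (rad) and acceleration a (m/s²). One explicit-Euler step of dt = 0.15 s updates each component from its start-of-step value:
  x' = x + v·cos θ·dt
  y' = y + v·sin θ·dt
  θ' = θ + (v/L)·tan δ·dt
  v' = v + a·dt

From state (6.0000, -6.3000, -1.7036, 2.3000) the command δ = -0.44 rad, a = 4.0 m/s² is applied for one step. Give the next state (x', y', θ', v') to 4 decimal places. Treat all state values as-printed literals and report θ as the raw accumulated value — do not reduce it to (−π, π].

x' = 6.0000 + 2.3000·cos(-1.7036)·0.15 = 5.9543
y' = -6.3000 + 2.3000·sin(-1.7036)·0.15 = -6.6420
θ' = -1.7036 + (2.3000/3.0)·tan(-0.44)·0.15 = -1.7577
v' = 2.3000 + 4.0000·0.15 = 2.9000

(5.9543, -6.6420, -1.7577, 2.9000)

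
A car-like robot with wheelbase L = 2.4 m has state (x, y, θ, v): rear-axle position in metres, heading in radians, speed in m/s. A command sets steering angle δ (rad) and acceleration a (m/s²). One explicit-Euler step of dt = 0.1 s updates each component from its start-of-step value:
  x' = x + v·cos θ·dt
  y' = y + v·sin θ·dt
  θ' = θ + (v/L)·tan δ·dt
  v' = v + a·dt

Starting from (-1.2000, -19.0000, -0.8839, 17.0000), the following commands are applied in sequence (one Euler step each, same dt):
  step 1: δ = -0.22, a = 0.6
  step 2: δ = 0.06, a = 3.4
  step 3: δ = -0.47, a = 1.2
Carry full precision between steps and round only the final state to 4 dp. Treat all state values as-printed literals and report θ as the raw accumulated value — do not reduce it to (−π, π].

after step 1 (δ=-0.22, a=0.6): (-0.121961, -20.314470, -1.042297, 17.060000)
after step 2 (δ=0.06, a=3.4): (0.738269, -21.787712, -0.999596, 17.400000)
after step 3 (δ=-0.47, a=1.2): (1.678986, -23.251491, -1.367871, 17.520000)

(1.6790, -23.2515, -1.3679, 17.5200)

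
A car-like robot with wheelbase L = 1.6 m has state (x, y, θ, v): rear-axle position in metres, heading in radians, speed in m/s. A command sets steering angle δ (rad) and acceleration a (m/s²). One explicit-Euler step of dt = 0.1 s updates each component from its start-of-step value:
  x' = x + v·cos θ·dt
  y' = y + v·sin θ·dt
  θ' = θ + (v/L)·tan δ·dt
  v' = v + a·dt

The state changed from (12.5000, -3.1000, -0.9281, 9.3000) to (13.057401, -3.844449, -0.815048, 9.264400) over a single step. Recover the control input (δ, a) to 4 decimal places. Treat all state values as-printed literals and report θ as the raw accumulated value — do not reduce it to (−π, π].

δ = 0.1921, a = -0.3560

a = (v'−v)/dt = (-0.035600)/0.1 = -0.3560
Δθ = θ'−θ = 0.113052;  (v·dt/L) = 9.3000·0.1/1.6 = 0.581250
tan δ = Δθ·L/(v·dt) = 0.194498  →  δ = 0.1921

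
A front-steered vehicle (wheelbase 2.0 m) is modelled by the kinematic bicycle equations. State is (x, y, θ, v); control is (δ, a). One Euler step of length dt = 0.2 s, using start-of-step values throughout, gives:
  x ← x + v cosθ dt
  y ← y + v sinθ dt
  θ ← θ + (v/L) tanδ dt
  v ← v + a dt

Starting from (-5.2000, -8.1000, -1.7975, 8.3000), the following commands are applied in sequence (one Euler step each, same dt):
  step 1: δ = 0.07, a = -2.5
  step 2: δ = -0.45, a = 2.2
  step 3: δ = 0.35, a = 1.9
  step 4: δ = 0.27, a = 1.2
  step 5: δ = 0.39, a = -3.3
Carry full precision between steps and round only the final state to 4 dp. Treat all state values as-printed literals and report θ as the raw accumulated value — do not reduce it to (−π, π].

(-7.1174, -16.1091, -1.2125, 8.2000)

after step 1 (δ=0.07, a=-2.5): (-5.573113, -9.717525, -1.739305, 7.800000)
after step 2 (δ=-0.45, a=2.2): (-5.834744, -11.255429, -2.116088, 8.240000)
after step 3 (δ=0.35, a=1.9): (-6.689508, -12.664430, -1.815304, 8.620000)
after step 4 (δ=0.27, a=1.2): (-7.106852, -14.337152, -1.576739, 8.860000)
after step 5 (δ=0.39, a=-3.3): (-7.117382, -16.109121, -1.212544, 8.200000)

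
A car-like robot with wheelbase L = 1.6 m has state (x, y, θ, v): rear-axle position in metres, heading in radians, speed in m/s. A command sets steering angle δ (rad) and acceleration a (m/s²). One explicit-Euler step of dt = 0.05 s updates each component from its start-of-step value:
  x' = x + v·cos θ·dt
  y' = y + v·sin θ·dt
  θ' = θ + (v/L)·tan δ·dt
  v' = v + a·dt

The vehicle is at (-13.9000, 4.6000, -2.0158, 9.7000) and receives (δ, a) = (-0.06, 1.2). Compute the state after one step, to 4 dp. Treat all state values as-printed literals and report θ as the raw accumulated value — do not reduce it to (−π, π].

(-14.1088, 4.1622, -2.0340, 9.7600)

x' = -13.9000 + 9.7000·cos(-2.0158)·0.05 = -14.1088
y' = 4.6000 + 9.7000·sin(-2.0158)·0.05 = 4.1622
θ' = -2.0158 + (9.7000/1.6)·tan(-0.06)·0.05 = -2.0340
v' = 9.7000 + 1.2000·0.05 = 9.7600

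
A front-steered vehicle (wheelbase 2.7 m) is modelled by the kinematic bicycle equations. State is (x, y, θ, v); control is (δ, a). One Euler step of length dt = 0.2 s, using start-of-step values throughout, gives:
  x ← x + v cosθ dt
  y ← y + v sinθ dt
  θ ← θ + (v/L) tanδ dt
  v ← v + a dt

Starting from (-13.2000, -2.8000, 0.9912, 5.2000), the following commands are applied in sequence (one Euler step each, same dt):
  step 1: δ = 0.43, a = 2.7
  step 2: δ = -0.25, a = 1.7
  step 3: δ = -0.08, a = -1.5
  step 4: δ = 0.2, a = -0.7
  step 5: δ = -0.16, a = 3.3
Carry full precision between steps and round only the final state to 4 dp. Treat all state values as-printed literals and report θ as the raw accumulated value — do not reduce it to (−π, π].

(-10.4815, 2.1839, 1.0425, 6.3000)

after step 1 (δ=0.43, a=2.7): (-12.630406, -1.929849, 1.167854, 5.740000)
after step 2 (δ=-0.25, a=1.7): (-12.180245, -0.873791, 1.059286, 6.080000)
after step 3 (δ=-0.08, a=-1.5): (-11.585020, 0.186569, 1.023180, 5.780000)
after step 4 (δ=0.2, a=-0.7): (-10.983144, 1.173525, 1.109970, 5.640000)
after step 5 (δ=-0.16, a=3.3): (-10.481535, 2.183858, 1.042549, 6.300000)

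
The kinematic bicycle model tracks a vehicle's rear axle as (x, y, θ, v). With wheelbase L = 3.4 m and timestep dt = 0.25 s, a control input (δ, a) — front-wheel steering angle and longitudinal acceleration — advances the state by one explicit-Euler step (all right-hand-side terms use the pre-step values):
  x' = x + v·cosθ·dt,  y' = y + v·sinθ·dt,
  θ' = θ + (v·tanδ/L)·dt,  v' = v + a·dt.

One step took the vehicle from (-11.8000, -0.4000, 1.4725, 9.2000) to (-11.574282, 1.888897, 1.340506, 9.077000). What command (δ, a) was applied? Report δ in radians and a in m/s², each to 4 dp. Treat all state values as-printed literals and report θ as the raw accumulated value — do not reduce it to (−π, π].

a = (v'−v)/dt = (-0.123000)/0.25 = -0.4920
Δθ = θ'−θ = -0.131994;  (v·dt/L) = 9.2000·0.25/3.4 = 0.676471
tan δ = Δθ·L/(v·dt) = -0.195122  →  δ = -0.1927

δ = -0.1927, a = -0.4920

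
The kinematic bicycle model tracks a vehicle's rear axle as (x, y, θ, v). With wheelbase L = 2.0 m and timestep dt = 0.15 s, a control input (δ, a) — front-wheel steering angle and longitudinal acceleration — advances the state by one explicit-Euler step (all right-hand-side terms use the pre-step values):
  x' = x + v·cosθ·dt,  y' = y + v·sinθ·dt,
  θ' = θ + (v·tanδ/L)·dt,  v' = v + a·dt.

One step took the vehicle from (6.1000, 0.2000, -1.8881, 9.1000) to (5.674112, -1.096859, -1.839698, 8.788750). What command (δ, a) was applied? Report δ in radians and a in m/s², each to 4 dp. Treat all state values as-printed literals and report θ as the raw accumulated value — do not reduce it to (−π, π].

a = (v'−v)/dt = (-0.311250)/0.15 = -2.0750
Δθ = θ'−θ = 0.048402;  (v·dt/L) = 9.1000·0.15/2.0 = 0.682500
tan δ = Δθ·L/(v·dt) = 0.070919  →  δ = 0.0708

δ = 0.0708, a = -2.0750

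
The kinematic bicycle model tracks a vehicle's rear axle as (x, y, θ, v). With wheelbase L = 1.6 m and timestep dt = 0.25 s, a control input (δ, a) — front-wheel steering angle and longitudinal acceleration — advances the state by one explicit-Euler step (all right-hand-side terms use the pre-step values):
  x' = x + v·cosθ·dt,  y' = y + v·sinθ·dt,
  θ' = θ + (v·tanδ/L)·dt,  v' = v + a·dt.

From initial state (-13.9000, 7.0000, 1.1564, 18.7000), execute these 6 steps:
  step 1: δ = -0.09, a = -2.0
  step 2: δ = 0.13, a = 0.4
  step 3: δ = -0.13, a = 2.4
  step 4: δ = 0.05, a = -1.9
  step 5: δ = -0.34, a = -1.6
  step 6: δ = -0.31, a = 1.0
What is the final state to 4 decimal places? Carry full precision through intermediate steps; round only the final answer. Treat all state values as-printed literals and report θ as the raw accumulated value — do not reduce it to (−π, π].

(2.0308, 26.9178, -0.8821, 18.2750)

after step 1 (δ=-0.09, a=-2.0): (-12.017670, 11.279306, 0.892719, 18.200000)
after step 2 (δ=0.13, a=0.4): (-9.163469, 14.822756, 1.264503, 18.300000)
after step 3 (δ=-0.13, a=2.4): (-7.783986, 19.184825, 0.890676, 18.900000)
after step 4 (δ=0.05, a=-1.9): (-4.812497, 22.858499, 1.038456, 18.425000)
after step 5 (δ=-0.34, a=-1.6): (-2.474588, 26.827343, 0.020080, 18.025000)
after step 6 (δ=-0.31, a=1.0): (2.030754, 26.917824, -0.882092, 18.275000)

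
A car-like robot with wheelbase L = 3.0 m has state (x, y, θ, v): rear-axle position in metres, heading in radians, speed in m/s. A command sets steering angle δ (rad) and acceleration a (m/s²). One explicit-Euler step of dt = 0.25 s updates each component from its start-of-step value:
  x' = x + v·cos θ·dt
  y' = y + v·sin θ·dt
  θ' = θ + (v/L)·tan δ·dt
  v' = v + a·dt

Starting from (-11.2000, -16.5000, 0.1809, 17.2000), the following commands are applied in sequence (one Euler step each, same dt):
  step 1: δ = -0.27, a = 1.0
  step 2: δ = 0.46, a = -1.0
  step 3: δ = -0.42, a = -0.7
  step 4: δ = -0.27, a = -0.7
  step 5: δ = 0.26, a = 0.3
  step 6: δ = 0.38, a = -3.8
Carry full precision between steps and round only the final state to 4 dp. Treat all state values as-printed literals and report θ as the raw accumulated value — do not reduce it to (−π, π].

(13.0919, -17.9296, 0.4088, 15.9750)

after step 1 (δ=-0.27, a=1.0): (-6.970167, -15.726366, -0.215787, 17.450000)
after step 2 (δ=0.46, a=-1.0): (-2.708841, -16.660446, 0.504678, 17.200000)
after step 3 (δ=-0.42, a=-0.7): (1.055078, -14.581285, -0.135409, 17.025000)
after step 4 (δ=-0.27, a=-0.7): (5.272368, -15.155859, -0.528059, 16.850000)
after step 5 (δ=0.26, a=0.3): (8.911068, -17.278361, -0.154521, 16.925000)
after step 6 (δ=0.38, a=-3.8): (13.091904, -17.929579, 0.408817, 15.975000)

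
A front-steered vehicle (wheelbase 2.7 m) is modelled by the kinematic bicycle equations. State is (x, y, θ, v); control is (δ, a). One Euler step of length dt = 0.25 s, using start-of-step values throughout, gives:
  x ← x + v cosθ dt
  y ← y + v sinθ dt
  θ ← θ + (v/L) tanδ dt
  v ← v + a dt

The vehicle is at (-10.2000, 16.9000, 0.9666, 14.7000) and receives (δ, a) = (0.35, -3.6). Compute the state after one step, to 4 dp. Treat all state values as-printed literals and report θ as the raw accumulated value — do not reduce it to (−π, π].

(-8.1122, 19.9244, 1.4634, 13.8000)

x' = -10.2000 + 14.7000·cos(0.9666)·0.25 = -8.1122
y' = 16.9000 + 14.7000·sin(0.9666)·0.25 = 19.9244
θ' = 0.9666 + (14.7000/2.7)·tan(0.35)·0.25 = 1.4634
v' = 14.7000 − 3.6000·0.25 = 13.8000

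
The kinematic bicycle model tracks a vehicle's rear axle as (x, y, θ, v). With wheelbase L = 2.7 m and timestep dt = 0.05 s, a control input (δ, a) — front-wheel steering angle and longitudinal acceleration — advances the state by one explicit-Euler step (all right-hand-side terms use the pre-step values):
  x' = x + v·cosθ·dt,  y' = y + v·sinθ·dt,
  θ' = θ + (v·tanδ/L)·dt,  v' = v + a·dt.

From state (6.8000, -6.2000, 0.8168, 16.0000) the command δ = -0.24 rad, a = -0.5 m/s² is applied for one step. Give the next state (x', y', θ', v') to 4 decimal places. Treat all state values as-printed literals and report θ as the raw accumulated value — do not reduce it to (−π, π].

(7.3476, -5.6168, 0.7443, 15.9750)

x' = 6.8000 + 16.0000·cos(0.8168)·0.05 = 7.3476
y' = -6.2000 + 16.0000·sin(0.8168)·0.05 = -5.6168
θ' = 0.8168 + (16.0000/2.7)·tan(-0.24)·0.05 = 0.7443
v' = 16.0000 − 0.5000·0.05 = 15.9750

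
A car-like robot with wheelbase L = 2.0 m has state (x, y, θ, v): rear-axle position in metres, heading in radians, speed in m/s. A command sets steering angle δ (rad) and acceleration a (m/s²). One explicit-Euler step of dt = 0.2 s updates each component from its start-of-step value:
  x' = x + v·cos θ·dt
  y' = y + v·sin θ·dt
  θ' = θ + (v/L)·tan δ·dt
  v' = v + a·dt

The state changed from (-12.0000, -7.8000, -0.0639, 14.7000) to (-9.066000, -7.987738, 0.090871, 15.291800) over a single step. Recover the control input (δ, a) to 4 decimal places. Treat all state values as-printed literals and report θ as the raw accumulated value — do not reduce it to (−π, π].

δ = 0.1049, a = 2.9590

a = (v'−v)/dt = (0.591800)/0.2 = 2.9590
Δθ = θ'−θ = 0.154771;  (v·dt/L) = 14.7000·0.2/2.0 = 1.470000
tan δ = Δθ·L/(v·dt) = 0.105286  →  δ = 0.1049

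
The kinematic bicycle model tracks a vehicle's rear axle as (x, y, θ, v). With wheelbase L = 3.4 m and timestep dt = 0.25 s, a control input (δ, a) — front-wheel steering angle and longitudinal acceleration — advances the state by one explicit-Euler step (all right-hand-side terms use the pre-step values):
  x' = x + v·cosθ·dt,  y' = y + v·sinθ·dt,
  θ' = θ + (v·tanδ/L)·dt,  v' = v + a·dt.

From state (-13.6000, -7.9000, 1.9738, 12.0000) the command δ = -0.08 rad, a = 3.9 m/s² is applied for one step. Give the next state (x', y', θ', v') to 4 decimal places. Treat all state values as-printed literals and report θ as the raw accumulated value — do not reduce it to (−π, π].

x' = -13.6000 + 12.0000·cos(1.9738)·0.25 = -14.7765
y' = -7.9000 + 12.0000·sin(1.9738)·0.25 = -5.1403
θ' = 1.9738 + (12.0000/3.4)·tan(-0.08)·0.25 = 1.9031
v' = 12.0000 + 3.9000·0.25 = 12.9750

(-14.7765, -5.1403, 1.9031, 12.9750)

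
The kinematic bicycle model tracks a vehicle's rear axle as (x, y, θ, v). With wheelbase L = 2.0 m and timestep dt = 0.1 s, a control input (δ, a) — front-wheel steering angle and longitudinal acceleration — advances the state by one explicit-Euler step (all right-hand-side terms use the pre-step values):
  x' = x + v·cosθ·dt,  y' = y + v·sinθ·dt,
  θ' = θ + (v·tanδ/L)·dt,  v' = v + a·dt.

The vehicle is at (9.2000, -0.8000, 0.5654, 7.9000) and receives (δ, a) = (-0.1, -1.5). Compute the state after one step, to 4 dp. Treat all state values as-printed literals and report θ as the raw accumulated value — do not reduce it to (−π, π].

x' = 9.2000 + 7.9000·cos(0.5654)·0.1 = 9.8671
y' = -0.8000 + 7.9000·sin(0.5654)·0.1 = -0.3768
θ' = 0.5654 + (7.9000/2.0)·tan(-0.1)·0.1 = 0.5258
v' = 7.9000 − 1.5000·0.1 = 7.7500

(9.8671, -0.3768, 0.5258, 7.7500)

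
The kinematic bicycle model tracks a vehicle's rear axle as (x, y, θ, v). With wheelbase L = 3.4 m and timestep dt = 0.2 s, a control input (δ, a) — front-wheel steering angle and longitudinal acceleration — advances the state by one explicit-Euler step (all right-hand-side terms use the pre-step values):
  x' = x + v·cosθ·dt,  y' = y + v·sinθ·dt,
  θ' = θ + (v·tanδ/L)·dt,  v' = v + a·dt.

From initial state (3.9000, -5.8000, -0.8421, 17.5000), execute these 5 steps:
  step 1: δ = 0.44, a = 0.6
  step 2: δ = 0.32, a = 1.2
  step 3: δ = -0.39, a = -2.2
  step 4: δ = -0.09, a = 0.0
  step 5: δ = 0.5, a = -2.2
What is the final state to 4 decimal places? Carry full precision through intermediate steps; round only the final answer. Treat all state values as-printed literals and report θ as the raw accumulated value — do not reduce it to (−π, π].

(19.2382, -12.9828, 0.0215, 16.9800)

after step 1 (δ=0.44, a=0.6): (6.230642, -8.411151, -0.357473, 17.620000)
after step 2 (δ=0.32, a=1.2): (9.531869, -9.644227, -0.013998, 17.860000)
after step 3 (δ=-0.39, a=-2.2): (13.103519, -9.694225, -0.445847, 17.420000)
after step 4 (δ=-0.09, a=0.0): (16.246943, -11.196603, -0.538320, 17.420000)
after step 5 (δ=0.5, a=-2.2): (19.238204, -12.982832, 0.021479, 16.980000)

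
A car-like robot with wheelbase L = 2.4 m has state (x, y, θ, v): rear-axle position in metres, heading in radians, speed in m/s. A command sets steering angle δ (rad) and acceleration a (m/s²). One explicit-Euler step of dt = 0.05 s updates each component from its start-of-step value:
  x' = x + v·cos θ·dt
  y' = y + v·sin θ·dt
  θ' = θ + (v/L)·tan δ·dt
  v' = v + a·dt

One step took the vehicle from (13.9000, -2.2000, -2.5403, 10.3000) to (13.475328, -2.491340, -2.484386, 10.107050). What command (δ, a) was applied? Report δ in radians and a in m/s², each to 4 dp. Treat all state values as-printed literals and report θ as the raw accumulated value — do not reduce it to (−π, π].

a = (v'−v)/dt = (-0.192950)/0.05 = -3.8590
Δθ = θ'−θ = 0.055914;  (v·dt/L) = 10.3000·0.05/2.4 = 0.214583
tan δ = Δθ·L/(v·dt) = 0.260570  →  δ = 0.2549

δ = 0.2549, a = -3.8590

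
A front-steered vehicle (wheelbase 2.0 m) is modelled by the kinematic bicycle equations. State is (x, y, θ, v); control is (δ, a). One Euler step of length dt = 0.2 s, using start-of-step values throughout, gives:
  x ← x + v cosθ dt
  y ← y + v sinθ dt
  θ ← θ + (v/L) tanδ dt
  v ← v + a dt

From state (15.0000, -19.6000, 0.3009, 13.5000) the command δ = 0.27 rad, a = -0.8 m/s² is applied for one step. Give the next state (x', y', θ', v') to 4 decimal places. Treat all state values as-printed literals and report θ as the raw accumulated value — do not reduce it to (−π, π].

(17.5787, -18.7998, 0.6745, 13.3400)

x' = 15.0000 + 13.5000·cos(0.3009)·0.2 = 17.5787
y' = -19.6000 + 13.5000·sin(0.3009)·0.2 = -18.7998
θ' = 0.3009 + (13.5000/2.0)·tan(0.27)·0.2 = 0.6745
v' = 13.5000 − 0.8000·0.2 = 13.3400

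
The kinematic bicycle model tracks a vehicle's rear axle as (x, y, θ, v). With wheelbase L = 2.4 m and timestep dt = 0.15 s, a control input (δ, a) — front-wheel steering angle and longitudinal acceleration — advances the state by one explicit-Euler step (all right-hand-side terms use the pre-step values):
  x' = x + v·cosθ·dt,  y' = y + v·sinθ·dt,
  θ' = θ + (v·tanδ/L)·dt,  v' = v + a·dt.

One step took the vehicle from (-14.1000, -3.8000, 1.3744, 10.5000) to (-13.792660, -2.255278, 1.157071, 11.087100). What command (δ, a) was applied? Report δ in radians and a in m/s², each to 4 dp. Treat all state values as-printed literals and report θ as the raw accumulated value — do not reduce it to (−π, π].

a = (v'−v)/dt = (0.587100)/0.15 = 3.9140
Δθ = θ'−θ = -0.217329;  (v·dt/L) = 10.5000·0.15/2.4 = 0.656250
tan δ = Δθ·L/(v·dt) = -0.331168  →  δ = -0.3198

δ = -0.3198, a = 3.9140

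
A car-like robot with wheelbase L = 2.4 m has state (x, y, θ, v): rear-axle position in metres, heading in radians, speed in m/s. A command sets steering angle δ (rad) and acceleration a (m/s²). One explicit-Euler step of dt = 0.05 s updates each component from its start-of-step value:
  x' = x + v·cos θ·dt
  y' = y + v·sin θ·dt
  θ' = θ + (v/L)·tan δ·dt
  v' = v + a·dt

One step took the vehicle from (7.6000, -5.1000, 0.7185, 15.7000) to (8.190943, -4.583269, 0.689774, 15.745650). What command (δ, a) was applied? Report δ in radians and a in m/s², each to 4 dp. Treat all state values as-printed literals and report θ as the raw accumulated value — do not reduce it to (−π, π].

a = (v'−v)/dt = (0.045650)/0.05 = 0.9130
Δθ = θ'−θ = -0.028726;  (v·dt/L) = 15.7000·0.05/2.4 = 0.327083
tan δ = Δθ·L/(v·dt) = -0.087825  →  δ = -0.0876

δ = -0.0876, a = 0.9130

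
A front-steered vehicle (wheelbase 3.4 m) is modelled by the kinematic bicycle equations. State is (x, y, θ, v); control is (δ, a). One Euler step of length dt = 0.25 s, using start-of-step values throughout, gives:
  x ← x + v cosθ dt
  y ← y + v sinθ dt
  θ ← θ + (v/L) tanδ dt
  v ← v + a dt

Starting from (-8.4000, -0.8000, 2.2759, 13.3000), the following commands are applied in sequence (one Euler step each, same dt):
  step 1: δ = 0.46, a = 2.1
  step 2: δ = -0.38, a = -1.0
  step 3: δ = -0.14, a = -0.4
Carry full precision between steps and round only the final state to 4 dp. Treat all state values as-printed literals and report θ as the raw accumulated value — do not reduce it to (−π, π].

(-16.1586, 5.4219, 2.2137, 13.4750)

after step 1 (δ=0.46, a=2.1): (-10.554975, 1.732135, 2.760420, 13.825000)
after step 2 (δ=-0.38, a=-1.0): (-13.763166, 3.017893, 2.354399, 13.575000)
after step 3 (δ=-0.14, a=-0.4): (-16.158598, 5.421941, 2.213736, 13.475000)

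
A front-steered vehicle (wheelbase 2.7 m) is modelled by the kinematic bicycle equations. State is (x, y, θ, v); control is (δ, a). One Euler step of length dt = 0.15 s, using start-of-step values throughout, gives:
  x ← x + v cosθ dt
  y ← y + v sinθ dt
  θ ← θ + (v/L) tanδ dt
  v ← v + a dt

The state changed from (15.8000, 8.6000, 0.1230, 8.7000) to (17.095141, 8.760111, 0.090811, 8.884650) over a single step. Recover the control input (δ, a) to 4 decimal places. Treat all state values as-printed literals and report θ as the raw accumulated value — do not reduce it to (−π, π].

a = (v'−v)/dt = (0.184650)/0.15 = 1.2310
Δθ = θ'−θ = -0.032189;  (v·dt/L) = 8.7000·0.15/2.7 = 0.483333
tan δ = Δθ·L/(v·dt) = -0.066598  →  δ = -0.0665

δ = -0.0665, a = 1.2310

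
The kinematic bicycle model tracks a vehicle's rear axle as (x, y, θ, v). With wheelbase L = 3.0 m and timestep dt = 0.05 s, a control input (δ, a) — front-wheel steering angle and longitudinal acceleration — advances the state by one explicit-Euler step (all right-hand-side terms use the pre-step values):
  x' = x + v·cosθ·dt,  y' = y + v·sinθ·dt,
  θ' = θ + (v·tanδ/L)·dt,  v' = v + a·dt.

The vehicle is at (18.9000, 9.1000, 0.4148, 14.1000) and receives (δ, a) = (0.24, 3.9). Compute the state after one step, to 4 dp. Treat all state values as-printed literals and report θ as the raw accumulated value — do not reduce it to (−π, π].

(19.5452, 9.3841, 0.4723, 14.2950)

x' = 18.9000 + 14.1000·cos(0.4148)·0.05 = 19.5452
y' = 9.1000 + 14.1000·sin(0.4148)·0.05 = 9.3841
θ' = 0.4148 + (14.1000/3.0)·tan(0.24)·0.05 = 0.4723
v' = 14.1000 + 3.9000·0.05 = 14.2950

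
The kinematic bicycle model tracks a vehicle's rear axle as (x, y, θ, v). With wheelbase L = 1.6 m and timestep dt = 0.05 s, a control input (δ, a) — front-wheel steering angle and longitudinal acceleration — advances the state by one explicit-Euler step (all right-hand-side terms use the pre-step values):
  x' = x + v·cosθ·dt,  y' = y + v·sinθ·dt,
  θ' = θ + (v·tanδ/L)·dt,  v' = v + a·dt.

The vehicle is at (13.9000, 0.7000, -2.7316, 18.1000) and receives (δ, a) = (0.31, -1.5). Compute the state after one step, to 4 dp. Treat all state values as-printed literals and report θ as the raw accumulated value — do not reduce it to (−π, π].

(13.0700, 0.3393, -2.5504, 18.0250)

x' = 13.9000 + 18.1000·cos(-2.7316)·0.05 = 13.0700
y' = 0.7000 + 18.1000·sin(-2.7316)·0.05 = 0.3393
θ' = -2.7316 + (18.1000/1.6)·tan(0.31)·0.05 = -2.5504
v' = 18.1000 − 1.5000·0.05 = 18.0250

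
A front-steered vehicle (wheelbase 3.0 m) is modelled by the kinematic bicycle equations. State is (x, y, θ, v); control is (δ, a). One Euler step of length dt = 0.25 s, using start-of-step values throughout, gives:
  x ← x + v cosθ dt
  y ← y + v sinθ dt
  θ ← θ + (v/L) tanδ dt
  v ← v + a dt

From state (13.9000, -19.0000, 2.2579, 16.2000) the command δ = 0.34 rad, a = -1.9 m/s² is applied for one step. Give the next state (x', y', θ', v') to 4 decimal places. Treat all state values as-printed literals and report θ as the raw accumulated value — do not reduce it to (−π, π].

x' = 13.9000 + 16.2000·cos(2.2579)·0.25 = 11.3311
y' = -19.0000 + 16.2000·sin(2.2579)·0.25 = -15.8690
θ' = 2.2579 + (16.2000/3.0)·tan(0.34)·0.25 = 2.7354
v' = 16.2000 − 1.9000·0.25 = 15.7250

(11.3311, -15.8690, 2.7354, 15.7250)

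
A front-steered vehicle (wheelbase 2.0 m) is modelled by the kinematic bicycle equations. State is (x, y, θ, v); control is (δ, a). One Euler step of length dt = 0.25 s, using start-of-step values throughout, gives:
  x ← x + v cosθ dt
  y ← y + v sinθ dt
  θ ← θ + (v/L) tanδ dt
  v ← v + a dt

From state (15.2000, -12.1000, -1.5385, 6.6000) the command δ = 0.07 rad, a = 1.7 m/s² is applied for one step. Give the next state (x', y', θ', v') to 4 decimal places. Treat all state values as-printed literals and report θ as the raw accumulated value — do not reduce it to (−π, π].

x' = 15.2000 + 6.6000·cos(-1.5385)·0.25 = 15.2533
y' = -12.1000 + 6.6000·sin(-1.5385)·0.25 = -13.7491
θ' = -1.5385 + (6.6000/2.0)·tan(0.07)·0.25 = -1.4807
v' = 6.6000 + 1.7000·0.25 = 7.0250

(15.2533, -13.7491, -1.4807, 7.0250)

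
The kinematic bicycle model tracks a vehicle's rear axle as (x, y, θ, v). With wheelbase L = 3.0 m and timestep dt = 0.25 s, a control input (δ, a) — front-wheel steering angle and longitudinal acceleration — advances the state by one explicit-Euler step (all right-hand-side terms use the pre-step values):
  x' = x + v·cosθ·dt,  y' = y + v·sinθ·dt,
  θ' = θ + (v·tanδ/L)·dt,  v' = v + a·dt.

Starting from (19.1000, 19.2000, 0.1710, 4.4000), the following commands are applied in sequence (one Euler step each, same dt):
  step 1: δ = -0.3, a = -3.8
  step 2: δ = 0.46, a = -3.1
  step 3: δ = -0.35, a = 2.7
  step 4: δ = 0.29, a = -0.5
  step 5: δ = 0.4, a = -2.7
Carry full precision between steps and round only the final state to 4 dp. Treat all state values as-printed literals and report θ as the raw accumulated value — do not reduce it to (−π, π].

after step 1 (δ=-0.3, a=-3.8): (20.183957, 19.387185, 0.057577, 3.450000)
after step 2 (δ=0.46, a=-3.1): (21.045027, 19.436817, 0.200018, 2.675000)
after step 3 (δ=-0.35, a=2.7): (21.700444, 19.569689, 0.118647, 3.350000)
after step 4 (δ=0.29, a=-0.5): (22.532057, 19.668823, 0.201954, 3.225000)
after step 5 (δ=0.4, a=-2.7): (23.321921, 19.830544, 0.315580, 2.550000)

(23.3219, 19.8305, 0.3156, 2.5500)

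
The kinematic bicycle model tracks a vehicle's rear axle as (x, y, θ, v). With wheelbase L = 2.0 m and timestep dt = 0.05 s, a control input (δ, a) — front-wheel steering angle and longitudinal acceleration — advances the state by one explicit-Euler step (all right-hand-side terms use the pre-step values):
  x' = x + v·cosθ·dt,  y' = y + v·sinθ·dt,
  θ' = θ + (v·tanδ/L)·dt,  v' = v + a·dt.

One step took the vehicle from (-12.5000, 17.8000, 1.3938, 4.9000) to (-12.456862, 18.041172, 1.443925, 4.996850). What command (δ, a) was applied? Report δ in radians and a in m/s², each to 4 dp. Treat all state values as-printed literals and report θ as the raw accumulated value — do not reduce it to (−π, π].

δ = 0.3884, a = 1.9370

a = (v'−v)/dt = (0.096850)/0.05 = 1.9370
Δθ = θ'−θ = 0.050125;  (v·dt/L) = 4.9000·0.05/2.0 = 0.122500
tan δ = Δθ·L/(v·dt) = 0.409184  →  δ = 0.3884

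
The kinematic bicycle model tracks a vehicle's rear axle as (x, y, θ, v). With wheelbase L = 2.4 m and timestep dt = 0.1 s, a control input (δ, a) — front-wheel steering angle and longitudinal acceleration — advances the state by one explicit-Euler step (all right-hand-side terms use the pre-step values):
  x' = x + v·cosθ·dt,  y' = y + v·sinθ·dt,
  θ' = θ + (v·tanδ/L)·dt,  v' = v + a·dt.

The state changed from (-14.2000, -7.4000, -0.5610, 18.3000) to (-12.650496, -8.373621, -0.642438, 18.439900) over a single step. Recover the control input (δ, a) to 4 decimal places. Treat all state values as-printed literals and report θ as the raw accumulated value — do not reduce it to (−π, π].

a = (v'−v)/dt = (0.139900)/0.1 = 1.3990
Δθ = θ'−θ = -0.081438;  (v·dt/L) = 18.3000·0.1/2.4 = 0.762500
tan δ = Δθ·L/(v·dt) = -0.106804  →  δ = -0.1064

δ = -0.1064, a = 1.3990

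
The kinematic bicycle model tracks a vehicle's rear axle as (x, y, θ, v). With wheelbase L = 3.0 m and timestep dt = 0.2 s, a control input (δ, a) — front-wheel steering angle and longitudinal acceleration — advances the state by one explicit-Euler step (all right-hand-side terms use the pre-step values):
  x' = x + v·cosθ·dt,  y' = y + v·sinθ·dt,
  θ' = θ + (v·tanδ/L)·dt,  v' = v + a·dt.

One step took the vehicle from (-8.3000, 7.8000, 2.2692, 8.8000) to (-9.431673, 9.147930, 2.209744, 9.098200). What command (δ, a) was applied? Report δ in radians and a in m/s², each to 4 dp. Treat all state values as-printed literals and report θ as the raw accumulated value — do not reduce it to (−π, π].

δ = -0.1010, a = 1.4910

a = (v'−v)/dt = (0.298200)/0.2 = 1.4910
Δθ = θ'−θ = -0.059456;  (v·dt/L) = 8.8000·0.2/3.0 = 0.586667
tan δ = Δθ·L/(v·dt) = -0.101345  →  δ = -0.1010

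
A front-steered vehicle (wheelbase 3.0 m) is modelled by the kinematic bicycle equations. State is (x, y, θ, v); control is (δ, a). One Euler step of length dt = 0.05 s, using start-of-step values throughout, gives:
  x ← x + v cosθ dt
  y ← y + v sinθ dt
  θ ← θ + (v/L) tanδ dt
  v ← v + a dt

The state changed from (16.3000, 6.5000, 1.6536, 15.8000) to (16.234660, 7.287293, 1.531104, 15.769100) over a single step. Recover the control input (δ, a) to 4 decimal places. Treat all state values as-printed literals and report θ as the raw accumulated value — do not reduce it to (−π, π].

a = (v'−v)/dt = (-0.030900)/0.05 = -0.6180
Δθ = θ'−θ = -0.122496;  (v·dt/L) = 15.8000·0.05/3.0 = 0.263333
tan δ = Δθ·L/(v·dt) = -0.465175  →  δ = -0.4354

δ = -0.4354, a = -0.6180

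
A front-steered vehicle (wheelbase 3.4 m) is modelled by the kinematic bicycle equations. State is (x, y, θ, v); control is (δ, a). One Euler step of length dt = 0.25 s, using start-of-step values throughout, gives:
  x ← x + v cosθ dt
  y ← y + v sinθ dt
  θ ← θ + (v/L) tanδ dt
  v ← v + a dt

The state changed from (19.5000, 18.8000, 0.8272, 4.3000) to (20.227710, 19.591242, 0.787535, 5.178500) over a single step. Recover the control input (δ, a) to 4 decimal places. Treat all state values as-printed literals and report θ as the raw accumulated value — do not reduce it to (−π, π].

δ = -0.1248, a = 3.5140

a = (v'−v)/dt = (0.878500)/0.25 = 3.5140
Δθ = θ'−θ = -0.039665;  (v·dt/L) = 4.3000·0.25/3.4 = 0.316176
tan δ = Δθ·L/(v·dt) = -0.125452  →  δ = -0.1248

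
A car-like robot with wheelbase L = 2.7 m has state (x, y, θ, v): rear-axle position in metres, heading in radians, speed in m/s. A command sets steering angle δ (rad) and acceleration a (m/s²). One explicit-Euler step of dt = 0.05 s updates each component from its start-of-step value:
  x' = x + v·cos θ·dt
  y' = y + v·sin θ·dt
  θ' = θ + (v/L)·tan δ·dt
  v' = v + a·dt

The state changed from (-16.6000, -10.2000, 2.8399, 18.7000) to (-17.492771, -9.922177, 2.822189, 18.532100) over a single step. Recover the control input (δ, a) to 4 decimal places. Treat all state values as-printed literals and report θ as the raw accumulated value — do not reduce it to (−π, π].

δ = -0.0511, a = -3.3580

a = (v'−v)/dt = (-0.167900)/0.05 = -3.3580
Δθ = θ'−θ = -0.017711;  (v·dt/L) = 18.7000·0.05/2.7 = 0.346296
tan δ = Δθ·L/(v·dt) = -0.051144  →  δ = -0.0511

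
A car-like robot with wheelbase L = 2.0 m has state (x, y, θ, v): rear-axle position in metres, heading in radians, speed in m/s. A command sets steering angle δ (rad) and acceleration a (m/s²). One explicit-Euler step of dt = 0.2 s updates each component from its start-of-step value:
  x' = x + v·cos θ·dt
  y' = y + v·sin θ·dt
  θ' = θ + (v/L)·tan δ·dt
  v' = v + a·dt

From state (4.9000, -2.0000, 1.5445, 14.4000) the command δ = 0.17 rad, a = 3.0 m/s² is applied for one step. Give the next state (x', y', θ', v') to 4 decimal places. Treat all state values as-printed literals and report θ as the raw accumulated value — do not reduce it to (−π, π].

x' = 4.9000 + 14.4000·cos(1.5445)·0.2 = 4.9757
y' = -2.0000 + 14.4000·sin(1.5445)·0.2 = 0.8790
θ' = 1.5445 + (14.4000/2.0)·tan(0.17)·0.2 = 1.7917
v' = 14.4000 + 3.0000·0.2 = 15.0000

(4.9757, 0.8790, 1.7917, 15.0000)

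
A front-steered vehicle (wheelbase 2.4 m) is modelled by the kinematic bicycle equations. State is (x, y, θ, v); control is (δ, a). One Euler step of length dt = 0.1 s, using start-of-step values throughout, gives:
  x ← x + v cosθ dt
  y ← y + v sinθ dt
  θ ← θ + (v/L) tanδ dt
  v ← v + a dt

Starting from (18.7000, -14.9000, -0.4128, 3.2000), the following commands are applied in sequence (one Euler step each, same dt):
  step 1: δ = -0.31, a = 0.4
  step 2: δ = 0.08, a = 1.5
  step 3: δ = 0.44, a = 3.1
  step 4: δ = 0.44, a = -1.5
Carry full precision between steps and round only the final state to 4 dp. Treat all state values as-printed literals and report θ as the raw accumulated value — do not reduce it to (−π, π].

after step 1 (δ=-0.31, a=0.4): (18.993120, -15.028376, -0.455510, 3.240000)
after step 2 (δ=0.08, a=1.5): (19.284084, -15.170911, -0.444687, 3.390000)
after step 3 (δ=0.44, a=3.1): (19.590115, -15.316740, -0.378189, 3.700000)
after step 4 (δ=0.44, a=-1.5): (19.933969, -15.453358, -0.305611, 3.550000)

(19.9340, -15.4534, -0.3056, 3.5500)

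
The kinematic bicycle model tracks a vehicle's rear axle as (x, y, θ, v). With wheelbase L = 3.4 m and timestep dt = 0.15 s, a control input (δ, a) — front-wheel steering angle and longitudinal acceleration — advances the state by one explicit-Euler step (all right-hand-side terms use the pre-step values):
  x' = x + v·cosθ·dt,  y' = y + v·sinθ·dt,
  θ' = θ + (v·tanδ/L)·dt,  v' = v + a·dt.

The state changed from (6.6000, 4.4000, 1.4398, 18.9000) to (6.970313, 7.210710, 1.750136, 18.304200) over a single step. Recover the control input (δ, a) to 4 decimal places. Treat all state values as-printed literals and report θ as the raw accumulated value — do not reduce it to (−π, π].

δ = 0.3563, a = -3.9720

a = (v'−v)/dt = (-0.595800)/0.15 = -3.9720
Δθ = θ'−θ = 0.310336;  (v·dt/L) = 18.9000·0.15/3.4 = 0.833824
tan δ = Δθ·L/(v·dt) = 0.372184  →  δ = 0.3563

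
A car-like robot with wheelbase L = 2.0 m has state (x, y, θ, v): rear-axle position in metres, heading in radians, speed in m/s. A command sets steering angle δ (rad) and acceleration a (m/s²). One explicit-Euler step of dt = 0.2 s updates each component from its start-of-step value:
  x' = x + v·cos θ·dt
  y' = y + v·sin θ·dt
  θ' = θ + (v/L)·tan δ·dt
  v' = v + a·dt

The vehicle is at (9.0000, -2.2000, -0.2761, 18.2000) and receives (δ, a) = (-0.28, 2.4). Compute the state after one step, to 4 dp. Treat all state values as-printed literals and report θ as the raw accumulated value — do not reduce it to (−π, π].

(12.5021, -3.1923, -0.7994, 18.6800)

x' = 9.0000 + 18.2000·cos(-0.2761)·0.2 = 12.5021
y' = -2.2000 + 18.2000·sin(-0.2761)·0.2 = -3.1923
θ' = -0.2761 + (18.2000/2.0)·tan(-0.28)·0.2 = -0.7994
v' = 18.2000 + 2.4000·0.2 = 18.6800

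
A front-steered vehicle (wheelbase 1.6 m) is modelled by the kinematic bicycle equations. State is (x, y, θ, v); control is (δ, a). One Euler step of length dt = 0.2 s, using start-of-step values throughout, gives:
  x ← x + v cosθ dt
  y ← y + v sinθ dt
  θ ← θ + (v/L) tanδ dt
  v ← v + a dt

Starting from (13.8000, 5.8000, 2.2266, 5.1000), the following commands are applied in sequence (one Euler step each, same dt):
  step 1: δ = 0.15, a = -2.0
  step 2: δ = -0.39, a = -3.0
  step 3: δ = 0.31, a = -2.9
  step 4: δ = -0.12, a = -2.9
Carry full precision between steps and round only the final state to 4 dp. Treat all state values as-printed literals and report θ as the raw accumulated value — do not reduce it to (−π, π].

(11.6952, 8.5599, 2.1926, 2.9400)

after step 1 (δ=0.15, a=-2.0): (13.178008, 6.608409, 2.322949, 4.700000)
after step 2 (δ=-0.39, a=-3.0): (12.535788, 7.294816, 2.081454, 4.100000)
after step 3 (δ=0.31, a=-2.9): (12.135012, 8.010203, 2.245622, 3.520000)
after step 4 (δ=-0.12, a=-2.9): (11.695181, 8.559898, 2.192567, 2.940000)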